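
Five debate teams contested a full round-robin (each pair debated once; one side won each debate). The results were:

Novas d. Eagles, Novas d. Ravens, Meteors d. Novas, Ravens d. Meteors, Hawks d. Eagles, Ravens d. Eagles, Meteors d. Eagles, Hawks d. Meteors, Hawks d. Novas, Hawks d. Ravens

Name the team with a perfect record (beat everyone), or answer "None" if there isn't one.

Hawks

Hawks has 4 wins out of 4 opponents — a perfect record.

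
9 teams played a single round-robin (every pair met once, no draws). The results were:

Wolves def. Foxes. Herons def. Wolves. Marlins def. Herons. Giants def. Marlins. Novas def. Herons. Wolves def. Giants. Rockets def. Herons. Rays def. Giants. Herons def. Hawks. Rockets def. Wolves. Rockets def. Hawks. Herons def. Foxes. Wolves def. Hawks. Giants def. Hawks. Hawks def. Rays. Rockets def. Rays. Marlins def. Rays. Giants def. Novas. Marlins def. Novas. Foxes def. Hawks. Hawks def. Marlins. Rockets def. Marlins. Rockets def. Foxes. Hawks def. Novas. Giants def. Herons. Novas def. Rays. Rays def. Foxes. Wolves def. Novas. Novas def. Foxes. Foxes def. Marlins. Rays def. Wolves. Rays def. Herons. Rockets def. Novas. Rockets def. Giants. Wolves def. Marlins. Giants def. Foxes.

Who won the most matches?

Win totals: Marlins 3, Rays 4, Foxes 2, Herons 3, Novas 3, Hawks 3, Rockets 8, Wolves 5, Giants 5.
Rockets leads with 8 wins (next highest: 5).

Rockets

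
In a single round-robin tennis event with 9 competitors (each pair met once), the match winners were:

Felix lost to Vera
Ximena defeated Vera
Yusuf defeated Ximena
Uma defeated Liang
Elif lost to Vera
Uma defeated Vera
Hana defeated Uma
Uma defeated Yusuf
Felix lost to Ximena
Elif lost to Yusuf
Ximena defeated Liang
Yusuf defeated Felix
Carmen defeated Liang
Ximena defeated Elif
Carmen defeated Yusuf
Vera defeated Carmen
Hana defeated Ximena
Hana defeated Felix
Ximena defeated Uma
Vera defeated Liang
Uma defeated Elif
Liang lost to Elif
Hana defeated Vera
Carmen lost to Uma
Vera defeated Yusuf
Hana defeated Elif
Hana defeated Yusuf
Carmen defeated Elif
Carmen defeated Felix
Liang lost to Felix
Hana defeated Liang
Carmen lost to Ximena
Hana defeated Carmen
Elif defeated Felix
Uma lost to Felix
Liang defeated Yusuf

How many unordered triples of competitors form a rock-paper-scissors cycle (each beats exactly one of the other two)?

Win totals: Vera 5, Ximena 6, Liang 1, Hana 8, Felix 2, Elif 2, Carmen 4, Yusuf 3, Uma 5.
A competitor with w wins dominates both others in C(w,2) triples; summing gives 10 + 15 + 0 + 28 + 1 + 1 + 6 + 3 + 10 = 74 transitive triples.
Total triples C(9,3) = 84, so cyclic triples = 84 − 74 = 10.

10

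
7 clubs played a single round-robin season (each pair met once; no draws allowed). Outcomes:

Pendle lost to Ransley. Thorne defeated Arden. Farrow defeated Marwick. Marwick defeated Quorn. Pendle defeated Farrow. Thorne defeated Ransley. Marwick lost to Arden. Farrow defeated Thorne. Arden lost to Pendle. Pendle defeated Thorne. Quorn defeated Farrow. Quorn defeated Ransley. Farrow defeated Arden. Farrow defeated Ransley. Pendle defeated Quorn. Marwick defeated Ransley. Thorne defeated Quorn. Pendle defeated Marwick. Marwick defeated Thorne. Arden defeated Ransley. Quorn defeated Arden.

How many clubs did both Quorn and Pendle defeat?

Quorn beat: Farrow, Ransley, Arden.
Pendle beat: Thorne, Farrow, Arden, Marwick, Quorn.
Both beat: Farrow, Arden — 2.

2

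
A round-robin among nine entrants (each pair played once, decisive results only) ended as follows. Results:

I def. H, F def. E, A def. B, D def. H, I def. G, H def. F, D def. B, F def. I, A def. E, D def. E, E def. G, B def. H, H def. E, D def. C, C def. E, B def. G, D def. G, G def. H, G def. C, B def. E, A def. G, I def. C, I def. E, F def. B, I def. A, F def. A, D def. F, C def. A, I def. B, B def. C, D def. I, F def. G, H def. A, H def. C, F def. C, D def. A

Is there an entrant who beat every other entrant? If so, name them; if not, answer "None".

D has 8 wins out of 8 opponents — a perfect record.

D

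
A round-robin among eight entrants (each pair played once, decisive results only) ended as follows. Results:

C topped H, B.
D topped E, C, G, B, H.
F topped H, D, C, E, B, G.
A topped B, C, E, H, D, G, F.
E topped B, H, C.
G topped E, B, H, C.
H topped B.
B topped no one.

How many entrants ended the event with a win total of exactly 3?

Win totals: A 7, B 0, C 2, D 5, E 3, F 6, G 4, H 1.
Exactly 3: E — 1 entrant.

1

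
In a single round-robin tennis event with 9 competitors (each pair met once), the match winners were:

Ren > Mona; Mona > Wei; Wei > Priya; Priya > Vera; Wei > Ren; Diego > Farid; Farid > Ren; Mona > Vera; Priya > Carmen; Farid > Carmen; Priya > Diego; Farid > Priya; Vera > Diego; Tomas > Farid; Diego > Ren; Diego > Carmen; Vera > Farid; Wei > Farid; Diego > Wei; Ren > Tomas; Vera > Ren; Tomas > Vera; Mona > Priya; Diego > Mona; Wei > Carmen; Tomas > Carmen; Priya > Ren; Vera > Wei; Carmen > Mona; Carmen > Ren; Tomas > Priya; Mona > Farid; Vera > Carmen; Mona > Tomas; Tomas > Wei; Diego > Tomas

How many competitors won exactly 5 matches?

Win totals: Mona 5, Carmen 2, Wei 4, Diego 6, Tomas 5, Vera 5, Priya 4, Ren 2, Farid 3.
Exactly 5: Mona, Tomas, Vera — 3 competitors.

3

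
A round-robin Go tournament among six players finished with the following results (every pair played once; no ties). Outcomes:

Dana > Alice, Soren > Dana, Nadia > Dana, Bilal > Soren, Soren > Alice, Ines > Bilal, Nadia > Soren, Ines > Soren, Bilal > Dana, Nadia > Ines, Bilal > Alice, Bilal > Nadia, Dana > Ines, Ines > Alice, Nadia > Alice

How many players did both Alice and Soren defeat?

Alice beat: no one.
Soren beat: Alice, Dana.
No one was beaten by both.

0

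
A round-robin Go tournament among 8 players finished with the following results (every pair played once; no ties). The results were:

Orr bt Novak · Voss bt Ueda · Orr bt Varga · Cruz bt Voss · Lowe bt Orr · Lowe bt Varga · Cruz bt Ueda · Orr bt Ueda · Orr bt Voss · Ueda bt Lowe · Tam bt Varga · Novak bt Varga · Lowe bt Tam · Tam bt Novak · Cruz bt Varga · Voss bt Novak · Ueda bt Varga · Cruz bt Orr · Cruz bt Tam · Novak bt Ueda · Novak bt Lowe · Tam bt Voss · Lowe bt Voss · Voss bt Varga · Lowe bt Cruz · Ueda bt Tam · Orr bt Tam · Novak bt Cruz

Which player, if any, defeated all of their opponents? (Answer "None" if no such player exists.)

Highest win total is Orr with 5 (out of 7 possible).
Orr lost to Lowe, Cruz, so no player went undefeated.

None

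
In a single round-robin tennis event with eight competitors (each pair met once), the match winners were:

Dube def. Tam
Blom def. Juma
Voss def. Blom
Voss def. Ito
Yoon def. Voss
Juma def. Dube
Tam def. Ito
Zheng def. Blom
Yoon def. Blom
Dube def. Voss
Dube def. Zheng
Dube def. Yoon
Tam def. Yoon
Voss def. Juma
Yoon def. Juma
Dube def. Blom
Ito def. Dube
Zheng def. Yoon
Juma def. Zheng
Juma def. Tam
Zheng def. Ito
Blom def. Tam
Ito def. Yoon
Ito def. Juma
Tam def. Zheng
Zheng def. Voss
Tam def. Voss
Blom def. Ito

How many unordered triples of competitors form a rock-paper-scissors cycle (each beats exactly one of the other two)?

Win totals: Yoon 3, Juma 3, Voss 3, Tam 4, Zheng 4, Dube 5, Ito 3, Blom 3.
A competitor with w wins dominates both others in C(w,2) triples; summing gives 3 + 3 + 3 + 6 + 6 + 10 + 3 + 3 = 37 transitive triples.
Total triples C(8,3) = 56, so cyclic triples = 56 − 37 = 19.

19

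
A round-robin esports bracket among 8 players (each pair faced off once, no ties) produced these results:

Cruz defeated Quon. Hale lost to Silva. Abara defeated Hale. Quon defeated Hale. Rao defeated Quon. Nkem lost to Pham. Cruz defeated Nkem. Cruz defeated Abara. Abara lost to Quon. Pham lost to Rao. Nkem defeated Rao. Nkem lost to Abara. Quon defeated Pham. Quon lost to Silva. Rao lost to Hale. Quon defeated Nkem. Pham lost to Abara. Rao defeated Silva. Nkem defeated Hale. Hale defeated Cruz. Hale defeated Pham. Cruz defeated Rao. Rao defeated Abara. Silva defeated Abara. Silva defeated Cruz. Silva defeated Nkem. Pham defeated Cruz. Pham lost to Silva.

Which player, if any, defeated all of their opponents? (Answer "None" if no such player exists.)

None

Highest win total is Silva with 6 (out of 7 possible).
Silva lost to Rao, so no player went undefeated.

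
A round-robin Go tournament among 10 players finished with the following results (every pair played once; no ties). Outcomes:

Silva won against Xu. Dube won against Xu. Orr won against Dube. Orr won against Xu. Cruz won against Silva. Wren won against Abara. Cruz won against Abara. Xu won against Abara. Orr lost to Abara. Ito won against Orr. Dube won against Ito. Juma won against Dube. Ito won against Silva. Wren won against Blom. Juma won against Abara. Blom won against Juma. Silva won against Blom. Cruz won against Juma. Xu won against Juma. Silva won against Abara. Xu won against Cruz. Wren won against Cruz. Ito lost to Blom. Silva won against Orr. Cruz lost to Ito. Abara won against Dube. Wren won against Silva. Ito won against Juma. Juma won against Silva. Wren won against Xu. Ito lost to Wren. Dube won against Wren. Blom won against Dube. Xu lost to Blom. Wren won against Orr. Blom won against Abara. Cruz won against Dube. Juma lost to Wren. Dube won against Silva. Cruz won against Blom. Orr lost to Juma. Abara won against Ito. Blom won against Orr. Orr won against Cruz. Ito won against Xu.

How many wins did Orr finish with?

3

Orr's results: beat Cruz, Xu, Dube; lost to Silva, Abara, Wren, Juma, Blom, Ito.
That is 3 wins.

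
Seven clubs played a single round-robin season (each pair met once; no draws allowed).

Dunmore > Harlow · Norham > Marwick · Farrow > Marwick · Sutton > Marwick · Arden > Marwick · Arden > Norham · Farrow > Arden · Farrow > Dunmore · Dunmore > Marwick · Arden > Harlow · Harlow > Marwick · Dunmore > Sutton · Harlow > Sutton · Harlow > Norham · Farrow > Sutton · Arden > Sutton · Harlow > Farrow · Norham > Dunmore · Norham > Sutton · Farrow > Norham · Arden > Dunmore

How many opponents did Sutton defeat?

Sutton's results: beat Marwick; lost to Dunmore, Norham, Harlow, Farrow, Arden.
That is 1 win.

1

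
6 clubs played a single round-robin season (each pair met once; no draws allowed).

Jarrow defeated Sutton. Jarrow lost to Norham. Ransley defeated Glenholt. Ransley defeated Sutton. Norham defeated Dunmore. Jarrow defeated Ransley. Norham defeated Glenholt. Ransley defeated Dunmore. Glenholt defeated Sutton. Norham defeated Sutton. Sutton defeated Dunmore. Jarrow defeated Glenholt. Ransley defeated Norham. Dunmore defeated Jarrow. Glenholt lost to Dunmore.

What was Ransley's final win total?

Ransley's results: beat Sutton, Dunmore, Glenholt, Norham; lost to Jarrow.
That is 4 wins.

4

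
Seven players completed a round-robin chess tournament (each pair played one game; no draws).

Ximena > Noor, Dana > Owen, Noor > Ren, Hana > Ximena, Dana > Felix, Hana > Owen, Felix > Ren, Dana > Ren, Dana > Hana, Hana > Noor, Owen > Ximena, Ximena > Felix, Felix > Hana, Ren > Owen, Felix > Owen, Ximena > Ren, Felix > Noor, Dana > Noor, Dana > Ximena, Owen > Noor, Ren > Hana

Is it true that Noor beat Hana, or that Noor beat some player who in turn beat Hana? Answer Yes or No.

Noor did not beat Hana directly.
Noor beat Ren. Of those, Ren beat Hana.

Yes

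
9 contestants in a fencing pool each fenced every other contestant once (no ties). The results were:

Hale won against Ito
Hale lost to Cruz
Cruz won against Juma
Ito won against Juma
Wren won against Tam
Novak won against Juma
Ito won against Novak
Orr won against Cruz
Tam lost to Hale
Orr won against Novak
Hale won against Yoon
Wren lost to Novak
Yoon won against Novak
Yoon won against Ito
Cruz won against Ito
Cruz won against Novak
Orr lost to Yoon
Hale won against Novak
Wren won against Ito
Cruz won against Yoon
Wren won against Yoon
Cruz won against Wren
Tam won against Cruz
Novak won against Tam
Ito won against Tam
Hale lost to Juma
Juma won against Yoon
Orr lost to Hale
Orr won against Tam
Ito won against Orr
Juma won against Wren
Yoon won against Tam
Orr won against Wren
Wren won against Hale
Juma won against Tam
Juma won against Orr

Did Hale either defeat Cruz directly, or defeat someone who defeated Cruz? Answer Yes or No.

Yes

Hale did not beat Cruz directly.
Hale beat Tam, Yoon, Orr, Novak, Ito. Of those, Tam beat Cruz.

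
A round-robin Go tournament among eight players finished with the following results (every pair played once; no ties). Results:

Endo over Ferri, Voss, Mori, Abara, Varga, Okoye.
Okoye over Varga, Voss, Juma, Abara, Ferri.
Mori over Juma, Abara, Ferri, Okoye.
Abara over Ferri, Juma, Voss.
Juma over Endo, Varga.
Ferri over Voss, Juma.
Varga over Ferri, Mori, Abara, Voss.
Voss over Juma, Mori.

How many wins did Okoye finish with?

5

Okoye's results: beat Abara, Juma, Varga, Ferri, Voss; lost to Endo, Mori.
That is 5 wins.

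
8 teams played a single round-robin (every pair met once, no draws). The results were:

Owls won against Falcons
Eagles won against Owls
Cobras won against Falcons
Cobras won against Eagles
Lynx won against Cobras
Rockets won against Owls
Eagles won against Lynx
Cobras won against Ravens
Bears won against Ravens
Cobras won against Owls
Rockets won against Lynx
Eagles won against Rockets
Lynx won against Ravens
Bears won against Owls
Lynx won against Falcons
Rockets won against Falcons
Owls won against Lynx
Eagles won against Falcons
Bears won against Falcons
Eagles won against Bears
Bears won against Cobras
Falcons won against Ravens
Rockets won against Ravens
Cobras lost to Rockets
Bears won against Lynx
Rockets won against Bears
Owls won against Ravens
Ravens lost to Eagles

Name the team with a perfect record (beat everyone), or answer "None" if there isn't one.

Highest win total is Rockets with 6 (out of 7 possible).
Rockets lost to Eagles, so no team went undefeated.

None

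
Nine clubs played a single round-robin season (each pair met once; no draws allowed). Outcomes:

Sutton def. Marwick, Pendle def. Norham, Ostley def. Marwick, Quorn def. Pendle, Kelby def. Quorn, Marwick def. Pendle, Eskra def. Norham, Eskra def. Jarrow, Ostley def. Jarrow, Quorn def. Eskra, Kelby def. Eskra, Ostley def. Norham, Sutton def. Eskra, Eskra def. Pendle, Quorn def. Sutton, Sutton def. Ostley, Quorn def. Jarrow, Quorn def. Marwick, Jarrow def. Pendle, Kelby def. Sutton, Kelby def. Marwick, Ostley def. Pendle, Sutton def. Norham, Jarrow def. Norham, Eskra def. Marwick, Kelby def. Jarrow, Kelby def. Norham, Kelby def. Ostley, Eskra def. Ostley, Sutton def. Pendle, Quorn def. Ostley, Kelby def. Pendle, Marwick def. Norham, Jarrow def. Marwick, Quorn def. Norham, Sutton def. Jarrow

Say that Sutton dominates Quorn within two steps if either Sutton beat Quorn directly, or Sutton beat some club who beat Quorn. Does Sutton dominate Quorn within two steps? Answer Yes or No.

Sutton did not beat Quorn directly.
Sutton beat Eskra, Jarrow, Ostley, Pendle, Norham, Marwick, but each of them lost to Quorn. No two-step path.

No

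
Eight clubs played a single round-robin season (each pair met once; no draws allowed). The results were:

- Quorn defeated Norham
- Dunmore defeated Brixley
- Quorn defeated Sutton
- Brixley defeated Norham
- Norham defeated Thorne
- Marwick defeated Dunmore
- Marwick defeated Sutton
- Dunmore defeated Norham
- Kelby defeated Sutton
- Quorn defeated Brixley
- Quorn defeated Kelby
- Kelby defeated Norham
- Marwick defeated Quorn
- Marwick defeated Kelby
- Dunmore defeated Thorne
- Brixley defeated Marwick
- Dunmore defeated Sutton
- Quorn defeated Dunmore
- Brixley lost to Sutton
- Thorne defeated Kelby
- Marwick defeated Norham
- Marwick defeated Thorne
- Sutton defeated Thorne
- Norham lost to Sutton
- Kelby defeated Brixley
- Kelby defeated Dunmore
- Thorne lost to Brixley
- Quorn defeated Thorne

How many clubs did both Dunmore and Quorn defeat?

4

Dunmore beat: Brixley, Thorne, Sutton, Norham.
Quorn beat: Brixley, Thorne, Dunmore, Sutton, Norham, Kelby.
Both beat: Brixley, Thorne, Sutton, Norham — 4.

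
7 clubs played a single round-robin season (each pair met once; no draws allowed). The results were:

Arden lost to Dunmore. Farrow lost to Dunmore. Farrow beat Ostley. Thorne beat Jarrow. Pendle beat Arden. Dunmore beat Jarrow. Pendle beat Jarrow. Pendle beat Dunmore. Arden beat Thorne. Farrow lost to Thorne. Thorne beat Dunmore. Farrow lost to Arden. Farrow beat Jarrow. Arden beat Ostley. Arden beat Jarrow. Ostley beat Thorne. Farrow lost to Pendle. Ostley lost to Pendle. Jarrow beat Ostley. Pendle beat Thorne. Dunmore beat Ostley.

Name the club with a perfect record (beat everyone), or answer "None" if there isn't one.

Pendle

Pendle has 6 wins out of 6 opponents — a perfect record.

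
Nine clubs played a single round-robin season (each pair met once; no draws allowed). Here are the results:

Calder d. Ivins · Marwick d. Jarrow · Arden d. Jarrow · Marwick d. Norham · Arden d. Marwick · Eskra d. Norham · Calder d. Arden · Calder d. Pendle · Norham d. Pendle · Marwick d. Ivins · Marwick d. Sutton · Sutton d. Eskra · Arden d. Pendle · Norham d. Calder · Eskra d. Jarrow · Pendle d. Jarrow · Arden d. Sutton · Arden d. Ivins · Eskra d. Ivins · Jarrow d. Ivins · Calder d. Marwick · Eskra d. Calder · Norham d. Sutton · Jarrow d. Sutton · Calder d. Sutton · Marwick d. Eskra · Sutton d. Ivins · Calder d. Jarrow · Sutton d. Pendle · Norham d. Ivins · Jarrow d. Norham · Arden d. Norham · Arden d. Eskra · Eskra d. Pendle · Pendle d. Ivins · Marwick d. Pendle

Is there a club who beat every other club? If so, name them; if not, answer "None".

Highest win total is Arden with 7 (out of 8 possible).
Arden lost to Calder, so no club went undefeated.

None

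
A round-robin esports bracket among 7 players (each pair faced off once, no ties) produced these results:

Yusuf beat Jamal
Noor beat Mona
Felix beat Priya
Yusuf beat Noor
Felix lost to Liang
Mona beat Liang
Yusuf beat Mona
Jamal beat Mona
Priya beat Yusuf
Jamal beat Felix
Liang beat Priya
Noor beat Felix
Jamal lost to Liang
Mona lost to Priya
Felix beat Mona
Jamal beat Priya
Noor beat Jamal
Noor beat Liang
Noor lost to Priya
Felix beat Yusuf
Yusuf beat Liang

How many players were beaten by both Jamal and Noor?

2

Jamal beat: Felix, Priya, Mona.
Noor beat: Liang, Felix, Jamal, Mona.
Both beat: Felix, Mona — 2.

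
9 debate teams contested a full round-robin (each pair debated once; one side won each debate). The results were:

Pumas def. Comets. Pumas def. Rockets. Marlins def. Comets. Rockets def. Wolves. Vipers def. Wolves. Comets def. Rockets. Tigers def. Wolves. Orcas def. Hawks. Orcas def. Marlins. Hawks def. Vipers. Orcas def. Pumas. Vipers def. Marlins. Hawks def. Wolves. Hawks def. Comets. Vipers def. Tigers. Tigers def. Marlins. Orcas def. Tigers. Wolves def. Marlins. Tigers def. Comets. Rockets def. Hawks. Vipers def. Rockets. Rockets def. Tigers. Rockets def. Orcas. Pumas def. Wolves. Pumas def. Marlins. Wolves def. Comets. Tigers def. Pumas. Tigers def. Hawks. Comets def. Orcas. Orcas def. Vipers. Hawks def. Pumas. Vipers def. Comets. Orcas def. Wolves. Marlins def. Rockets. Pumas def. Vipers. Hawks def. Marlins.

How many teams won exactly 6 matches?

1

Win totals: Rockets 4, Orcas 6, Vipers 5, Comets 2, Marlins 2, Pumas 5, Wolves 2, Hawks 5, Tigers 5.
Exactly 6: Orcas — 1 team.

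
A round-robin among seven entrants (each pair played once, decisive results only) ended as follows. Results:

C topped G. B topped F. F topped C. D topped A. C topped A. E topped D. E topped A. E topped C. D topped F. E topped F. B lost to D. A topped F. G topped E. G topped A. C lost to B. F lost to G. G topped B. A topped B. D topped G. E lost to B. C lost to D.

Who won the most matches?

Win totals: A 2, B 3, C 2, D 5, E 4, F 1, G 4.
D leads with 5 wins (next highest: 4).

D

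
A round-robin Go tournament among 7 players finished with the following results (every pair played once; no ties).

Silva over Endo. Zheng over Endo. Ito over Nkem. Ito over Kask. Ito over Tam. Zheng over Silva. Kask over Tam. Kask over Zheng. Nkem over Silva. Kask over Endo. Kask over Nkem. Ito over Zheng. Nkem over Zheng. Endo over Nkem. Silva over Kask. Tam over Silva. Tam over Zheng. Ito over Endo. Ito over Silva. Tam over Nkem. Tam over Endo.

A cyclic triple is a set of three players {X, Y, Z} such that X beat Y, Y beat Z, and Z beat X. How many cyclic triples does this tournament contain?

Win totals: Nkem 2, Ito 6, Kask 4, Silva 2, Zheng 2, Tam 4, Endo 1.
A player with w wins dominates both others in C(w,2) triples; summing gives 1 + 15 + 6 + 1 + 1 + 6 + 0 = 30 transitive triples.
Total triples C(7,3) = 35, so cyclic triples = 35 − 30 = 5.

5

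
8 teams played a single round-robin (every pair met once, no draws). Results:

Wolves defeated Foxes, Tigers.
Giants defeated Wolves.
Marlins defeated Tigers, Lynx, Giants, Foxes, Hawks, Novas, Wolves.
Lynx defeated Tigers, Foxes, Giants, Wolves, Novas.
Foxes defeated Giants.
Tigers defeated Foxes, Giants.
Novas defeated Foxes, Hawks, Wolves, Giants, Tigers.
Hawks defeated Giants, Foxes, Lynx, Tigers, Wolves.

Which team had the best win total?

Win totals: Giants 1, Novas 5, Lynx 5, Marlins 7, Hawks 5, Wolves 2, Tigers 2, Foxes 1.
Marlins leads with 7 wins (next highest: 5).

Marlins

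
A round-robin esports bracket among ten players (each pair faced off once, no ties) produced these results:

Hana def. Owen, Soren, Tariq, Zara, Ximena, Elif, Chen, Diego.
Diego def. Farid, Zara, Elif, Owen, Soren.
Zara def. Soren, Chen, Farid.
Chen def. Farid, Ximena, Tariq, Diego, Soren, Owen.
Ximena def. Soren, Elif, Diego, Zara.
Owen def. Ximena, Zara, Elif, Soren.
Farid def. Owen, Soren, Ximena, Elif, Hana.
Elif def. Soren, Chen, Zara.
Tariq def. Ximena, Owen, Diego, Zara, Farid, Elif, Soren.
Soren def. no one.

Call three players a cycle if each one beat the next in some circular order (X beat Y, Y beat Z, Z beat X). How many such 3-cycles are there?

Win totals: Owen 4, Soren 0, Zara 3, Elif 3, Chen 6, Farid 5, Tariq 7, Ximena 4, Diego 5, Hana 8.
A player with w wins dominates both others in C(w,2) triples; summing gives 6 + 0 + 3 + 3 + 15 + 10 + 21 + 6 + 10 + 28 = 102 transitive triples.
Total triples C(10,3) = 120, so cyclic triples = 120 − 102 = 18.

18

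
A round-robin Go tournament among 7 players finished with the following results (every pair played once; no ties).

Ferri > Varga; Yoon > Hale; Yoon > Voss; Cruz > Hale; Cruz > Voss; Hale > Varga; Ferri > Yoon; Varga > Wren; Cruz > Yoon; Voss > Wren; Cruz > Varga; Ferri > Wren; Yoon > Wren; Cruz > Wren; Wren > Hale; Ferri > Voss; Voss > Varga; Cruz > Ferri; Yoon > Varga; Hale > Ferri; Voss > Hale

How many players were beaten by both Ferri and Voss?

2

Ferri beat: Varga, Voss, Yoon, Wren.
Voss beat: Hale, Varga, Wren.
Both beat: Varga, Wren — 2.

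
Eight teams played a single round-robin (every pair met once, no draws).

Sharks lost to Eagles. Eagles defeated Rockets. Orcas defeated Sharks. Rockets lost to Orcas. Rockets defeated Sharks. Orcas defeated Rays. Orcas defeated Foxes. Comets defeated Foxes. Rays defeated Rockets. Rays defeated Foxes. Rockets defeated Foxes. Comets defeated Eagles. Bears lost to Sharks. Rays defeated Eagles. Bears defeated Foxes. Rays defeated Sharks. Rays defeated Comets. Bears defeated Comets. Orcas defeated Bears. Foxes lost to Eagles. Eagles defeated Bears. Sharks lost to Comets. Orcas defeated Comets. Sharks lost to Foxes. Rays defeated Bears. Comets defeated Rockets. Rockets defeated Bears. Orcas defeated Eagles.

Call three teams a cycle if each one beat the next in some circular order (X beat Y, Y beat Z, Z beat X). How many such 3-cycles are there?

Win totals: Sharks 1, Foxes 1, Rockets 3, Comets 4, Orcas 7, Rays 6, Eagles 4, Bears 2.
A team with w wins dominates both others in C(w,2) triples; summing gives 0 + 0 + 3 + 6 + 21 + 15 + 6 + 1 = 52 transitive triples.
Total triples C(8,3) = 56, so cyclic triples = 56 − 52 = 4.

4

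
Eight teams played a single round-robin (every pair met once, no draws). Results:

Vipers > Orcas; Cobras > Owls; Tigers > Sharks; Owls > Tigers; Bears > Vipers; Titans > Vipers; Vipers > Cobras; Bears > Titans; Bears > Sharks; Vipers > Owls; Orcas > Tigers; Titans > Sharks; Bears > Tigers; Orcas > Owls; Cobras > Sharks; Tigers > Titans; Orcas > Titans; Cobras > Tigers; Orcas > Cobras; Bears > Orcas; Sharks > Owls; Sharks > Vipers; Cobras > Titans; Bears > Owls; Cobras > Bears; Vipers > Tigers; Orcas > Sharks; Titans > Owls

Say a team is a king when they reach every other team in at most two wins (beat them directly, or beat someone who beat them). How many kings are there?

4

Cobras reaches everyone (king).
Sharks cannot reach Titans, Bears in two steps.
Vipers reaches everyone (king).
Owls cannot reach Cobras, Vipers, Bears, Orcas in two steps.
Tigers cannot reach Cobras, Bears, Orcas in two steps.
Titans cannot reach Bears in two steps.
Bears reaches everyone (king).
Orcas reaches everyone (king).
Kings: Cobras, Vipers, Bears, Orcas — 4.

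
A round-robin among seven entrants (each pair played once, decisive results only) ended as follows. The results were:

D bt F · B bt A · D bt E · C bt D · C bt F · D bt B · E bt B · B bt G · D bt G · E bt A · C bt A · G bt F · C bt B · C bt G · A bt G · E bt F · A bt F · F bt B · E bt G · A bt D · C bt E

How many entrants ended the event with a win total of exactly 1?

2

Win totals: A 3, B 2, C 6, D 4, E 4, F 1, G 1.
Exactly 1: F, G — 2 entrants.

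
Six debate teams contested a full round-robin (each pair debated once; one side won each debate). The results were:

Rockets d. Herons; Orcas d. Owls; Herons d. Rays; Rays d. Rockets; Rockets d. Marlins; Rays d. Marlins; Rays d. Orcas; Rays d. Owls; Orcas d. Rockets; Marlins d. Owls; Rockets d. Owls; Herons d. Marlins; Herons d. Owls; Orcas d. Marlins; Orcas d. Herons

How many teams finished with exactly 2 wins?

Win totals: Herons 3, Owls 0, Rays 4, Orcas 4, Rockets 3, Marlins 1.
No team has exactly 2 wins.

0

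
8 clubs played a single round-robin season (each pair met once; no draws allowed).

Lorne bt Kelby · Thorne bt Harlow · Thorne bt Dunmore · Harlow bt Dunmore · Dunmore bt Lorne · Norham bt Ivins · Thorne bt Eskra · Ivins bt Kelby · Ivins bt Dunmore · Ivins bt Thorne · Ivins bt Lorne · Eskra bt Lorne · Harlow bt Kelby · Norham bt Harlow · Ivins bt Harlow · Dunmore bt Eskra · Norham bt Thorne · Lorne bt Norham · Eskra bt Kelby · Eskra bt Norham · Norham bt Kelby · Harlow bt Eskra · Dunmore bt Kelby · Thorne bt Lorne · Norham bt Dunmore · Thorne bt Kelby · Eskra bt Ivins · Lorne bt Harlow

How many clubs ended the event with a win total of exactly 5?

3

Win totals: Ivins 5, Kelby 0, Norham 5, Thorne 5, Dunmore 3, Eskra 4, Lorne 3, Harlow 3.
Exactly 5: Ivins, Norham, Thorne — 3 clubs.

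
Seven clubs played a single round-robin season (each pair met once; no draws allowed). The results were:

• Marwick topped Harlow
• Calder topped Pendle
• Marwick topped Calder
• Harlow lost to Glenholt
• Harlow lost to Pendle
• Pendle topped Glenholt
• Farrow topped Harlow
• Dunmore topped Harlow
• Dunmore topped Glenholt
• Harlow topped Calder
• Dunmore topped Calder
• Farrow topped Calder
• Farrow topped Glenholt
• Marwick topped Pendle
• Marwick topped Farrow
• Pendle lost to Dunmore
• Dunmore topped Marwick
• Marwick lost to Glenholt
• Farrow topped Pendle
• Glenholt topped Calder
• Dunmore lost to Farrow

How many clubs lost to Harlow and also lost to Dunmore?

1

Harlow beat: Calder.
Dunmore beat: Harlow, Calder, Marwick, Pendle, Glenholt.
Both beat: Calder — 1.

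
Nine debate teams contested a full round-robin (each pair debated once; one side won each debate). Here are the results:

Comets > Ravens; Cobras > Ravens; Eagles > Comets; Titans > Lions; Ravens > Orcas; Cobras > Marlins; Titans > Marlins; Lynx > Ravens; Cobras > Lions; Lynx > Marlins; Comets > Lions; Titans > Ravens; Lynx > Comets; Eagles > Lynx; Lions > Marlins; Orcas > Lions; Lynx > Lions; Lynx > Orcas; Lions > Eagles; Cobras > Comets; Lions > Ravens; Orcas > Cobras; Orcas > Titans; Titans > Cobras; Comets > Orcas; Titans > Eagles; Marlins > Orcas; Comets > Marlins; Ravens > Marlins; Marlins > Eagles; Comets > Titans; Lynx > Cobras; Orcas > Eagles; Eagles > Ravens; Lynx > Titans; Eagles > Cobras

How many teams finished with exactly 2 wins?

2

Win totals: Eagles 4, Titans 5, Orcas 4, Cobras 4, Ravens 2, Comets 5, Lions 3, Marlins 2, Lynx 7.
Exactly 2: Ravens, Marlins — 2 teams.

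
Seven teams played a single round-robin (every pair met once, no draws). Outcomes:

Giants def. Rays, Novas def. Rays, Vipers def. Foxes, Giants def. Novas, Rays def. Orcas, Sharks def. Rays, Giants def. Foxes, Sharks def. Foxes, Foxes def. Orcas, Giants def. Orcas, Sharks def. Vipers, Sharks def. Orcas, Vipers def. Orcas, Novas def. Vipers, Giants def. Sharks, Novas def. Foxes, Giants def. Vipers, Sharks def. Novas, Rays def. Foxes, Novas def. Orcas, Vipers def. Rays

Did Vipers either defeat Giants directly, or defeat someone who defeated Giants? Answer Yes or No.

No

Vipers did not beat Giants directly.
Vipers beat Foxes, Orcas, Rays, but each of them lost to Giants. No two-step path.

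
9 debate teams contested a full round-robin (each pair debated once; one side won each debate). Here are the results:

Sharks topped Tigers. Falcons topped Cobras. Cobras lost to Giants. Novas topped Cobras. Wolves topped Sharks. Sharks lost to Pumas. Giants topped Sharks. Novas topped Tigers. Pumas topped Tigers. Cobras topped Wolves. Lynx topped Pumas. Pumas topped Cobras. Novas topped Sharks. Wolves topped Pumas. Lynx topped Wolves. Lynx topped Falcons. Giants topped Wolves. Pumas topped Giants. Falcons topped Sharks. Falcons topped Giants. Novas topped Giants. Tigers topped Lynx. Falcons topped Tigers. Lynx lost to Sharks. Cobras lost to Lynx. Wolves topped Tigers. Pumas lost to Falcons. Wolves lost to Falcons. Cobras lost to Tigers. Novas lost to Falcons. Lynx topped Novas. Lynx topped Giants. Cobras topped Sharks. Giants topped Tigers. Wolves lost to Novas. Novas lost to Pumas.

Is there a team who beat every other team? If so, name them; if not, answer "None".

None

Highest win total is Falcons with 7 (out of 8 possible).
Falcons lost to Lynx, so no team went undefeated.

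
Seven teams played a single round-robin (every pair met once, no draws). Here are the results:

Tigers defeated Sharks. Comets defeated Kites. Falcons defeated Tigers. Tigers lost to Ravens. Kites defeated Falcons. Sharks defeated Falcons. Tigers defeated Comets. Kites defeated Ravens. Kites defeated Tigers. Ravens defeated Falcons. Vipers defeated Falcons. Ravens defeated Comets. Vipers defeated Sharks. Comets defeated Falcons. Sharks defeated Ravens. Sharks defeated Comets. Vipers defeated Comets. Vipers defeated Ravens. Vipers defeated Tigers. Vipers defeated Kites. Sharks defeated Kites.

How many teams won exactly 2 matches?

2

Win totals: Kites 3, Ravens 3, Sharks 4, Vipers 6, Falcons 1, Comets 2, Tigers 2.
Exactly 2: Comets, Tigers — 2 teams.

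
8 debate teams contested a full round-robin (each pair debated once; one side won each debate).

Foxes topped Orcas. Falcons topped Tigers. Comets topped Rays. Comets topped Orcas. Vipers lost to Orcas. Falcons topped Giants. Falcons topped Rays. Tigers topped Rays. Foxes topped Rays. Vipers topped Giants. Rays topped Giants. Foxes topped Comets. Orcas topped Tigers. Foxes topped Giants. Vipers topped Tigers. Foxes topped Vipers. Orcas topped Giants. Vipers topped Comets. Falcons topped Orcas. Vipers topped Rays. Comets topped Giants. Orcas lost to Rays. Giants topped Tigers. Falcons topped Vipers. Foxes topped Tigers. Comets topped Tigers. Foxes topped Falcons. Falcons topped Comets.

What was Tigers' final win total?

1

Tigers' results: beat Rays; lost to Falcons, Vipers, Comets, Giants, Foxes, Orcas.
That is 1 win.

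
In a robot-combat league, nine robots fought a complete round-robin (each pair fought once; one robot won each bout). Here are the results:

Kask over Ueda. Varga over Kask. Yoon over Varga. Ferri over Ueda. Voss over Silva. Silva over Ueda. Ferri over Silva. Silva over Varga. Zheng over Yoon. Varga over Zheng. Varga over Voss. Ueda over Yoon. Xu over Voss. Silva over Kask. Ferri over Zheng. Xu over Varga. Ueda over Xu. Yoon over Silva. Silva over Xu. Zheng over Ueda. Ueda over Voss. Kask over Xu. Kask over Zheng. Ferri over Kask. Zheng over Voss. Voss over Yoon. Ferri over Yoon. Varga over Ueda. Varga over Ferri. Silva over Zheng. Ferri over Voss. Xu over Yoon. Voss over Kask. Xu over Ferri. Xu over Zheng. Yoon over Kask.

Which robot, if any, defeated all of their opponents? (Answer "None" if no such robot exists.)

Highest win total is Ferri with 6 (out of 8 possible).
Ferri lost to Varga, Xu, so no robot went undefeated.

None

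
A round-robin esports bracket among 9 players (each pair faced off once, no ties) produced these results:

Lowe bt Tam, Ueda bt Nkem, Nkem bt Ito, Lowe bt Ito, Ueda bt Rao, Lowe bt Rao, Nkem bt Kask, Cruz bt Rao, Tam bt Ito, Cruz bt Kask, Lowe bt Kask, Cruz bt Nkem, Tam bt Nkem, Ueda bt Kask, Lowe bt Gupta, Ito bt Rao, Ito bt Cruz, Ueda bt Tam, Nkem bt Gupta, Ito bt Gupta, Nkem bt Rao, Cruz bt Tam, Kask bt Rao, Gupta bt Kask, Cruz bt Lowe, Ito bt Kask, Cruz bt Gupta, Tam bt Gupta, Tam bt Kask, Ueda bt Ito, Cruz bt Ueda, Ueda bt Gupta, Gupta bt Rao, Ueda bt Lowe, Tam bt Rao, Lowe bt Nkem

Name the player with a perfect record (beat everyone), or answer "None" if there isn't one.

Highest win total is Ueda with 7 (out of 8 possible).
Ueda lost to Cruz, so no player went undefeated.

None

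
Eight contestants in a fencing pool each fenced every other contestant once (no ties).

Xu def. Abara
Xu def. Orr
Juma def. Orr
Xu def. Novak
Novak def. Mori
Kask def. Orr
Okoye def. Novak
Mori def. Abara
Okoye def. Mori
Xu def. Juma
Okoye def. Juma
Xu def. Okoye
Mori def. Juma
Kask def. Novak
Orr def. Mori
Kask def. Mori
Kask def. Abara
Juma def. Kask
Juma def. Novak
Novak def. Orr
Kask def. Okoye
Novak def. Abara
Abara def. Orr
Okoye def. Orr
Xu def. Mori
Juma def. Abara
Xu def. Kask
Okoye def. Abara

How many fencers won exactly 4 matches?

1

Win totals: Mori 2, Abara 1, Xu 7, Orr 1, Juma 4, Okoye 5, Kask 5, Novak 3.
Exactly 4: Juma — 1 fencer.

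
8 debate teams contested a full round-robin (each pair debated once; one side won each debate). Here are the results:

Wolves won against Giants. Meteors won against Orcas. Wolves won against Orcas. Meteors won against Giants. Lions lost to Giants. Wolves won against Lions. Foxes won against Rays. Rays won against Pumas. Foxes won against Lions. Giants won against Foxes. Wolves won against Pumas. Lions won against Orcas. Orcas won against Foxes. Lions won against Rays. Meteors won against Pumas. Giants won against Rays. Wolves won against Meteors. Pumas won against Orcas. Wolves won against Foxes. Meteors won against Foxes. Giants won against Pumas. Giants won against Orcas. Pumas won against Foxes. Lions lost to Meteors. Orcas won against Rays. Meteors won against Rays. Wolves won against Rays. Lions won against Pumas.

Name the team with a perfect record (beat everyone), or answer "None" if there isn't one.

Wolves has 7 wins out of 7 opponents — a perfect record.

Wolves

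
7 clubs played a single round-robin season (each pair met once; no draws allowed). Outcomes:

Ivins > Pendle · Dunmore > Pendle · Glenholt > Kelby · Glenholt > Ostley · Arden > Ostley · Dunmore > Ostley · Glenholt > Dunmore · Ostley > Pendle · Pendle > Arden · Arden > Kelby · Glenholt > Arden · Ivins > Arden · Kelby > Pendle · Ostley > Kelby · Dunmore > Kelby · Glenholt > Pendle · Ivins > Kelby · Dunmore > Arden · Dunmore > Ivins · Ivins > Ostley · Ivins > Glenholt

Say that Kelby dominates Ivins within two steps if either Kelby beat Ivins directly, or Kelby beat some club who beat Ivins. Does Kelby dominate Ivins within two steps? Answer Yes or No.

No

Kelby did not beat Ivins directly.
Kelby beat Pendle, but each of them lost to Ivins. No two-step path.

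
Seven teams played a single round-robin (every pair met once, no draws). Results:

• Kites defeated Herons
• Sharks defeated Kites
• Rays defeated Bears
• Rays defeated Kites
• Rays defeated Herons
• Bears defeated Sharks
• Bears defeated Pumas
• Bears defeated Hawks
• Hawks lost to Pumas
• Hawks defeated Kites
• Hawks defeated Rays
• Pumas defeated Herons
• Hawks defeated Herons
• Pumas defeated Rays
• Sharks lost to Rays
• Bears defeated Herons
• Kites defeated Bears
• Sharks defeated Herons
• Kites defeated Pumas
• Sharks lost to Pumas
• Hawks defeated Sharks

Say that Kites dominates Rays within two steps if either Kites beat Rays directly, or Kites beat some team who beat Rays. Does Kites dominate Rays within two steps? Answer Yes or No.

Yes

Kites did not beat Rays directly.
Kites beat Pumas, Bears, Herons. Of those, Pumas beat Rays.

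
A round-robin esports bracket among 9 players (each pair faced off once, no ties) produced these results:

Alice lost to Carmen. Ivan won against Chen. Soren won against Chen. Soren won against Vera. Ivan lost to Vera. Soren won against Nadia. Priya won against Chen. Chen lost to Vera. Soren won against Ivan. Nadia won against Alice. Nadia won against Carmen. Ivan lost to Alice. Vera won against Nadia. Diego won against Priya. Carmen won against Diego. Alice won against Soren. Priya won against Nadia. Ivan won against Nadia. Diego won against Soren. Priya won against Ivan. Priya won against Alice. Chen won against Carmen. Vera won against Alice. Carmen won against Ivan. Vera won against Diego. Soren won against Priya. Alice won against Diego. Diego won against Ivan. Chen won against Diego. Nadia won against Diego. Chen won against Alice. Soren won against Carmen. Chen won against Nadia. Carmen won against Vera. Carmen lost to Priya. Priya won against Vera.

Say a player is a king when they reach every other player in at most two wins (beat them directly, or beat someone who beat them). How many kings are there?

Vera reaches everyone (king).
Priya reaches everyone (king).
Nadia cannot reach Chen in two steps.
Soren reaches everyone (king).
Diego reaches everyone (king).
Alice reaches everyone (king).
Ivan cannot reach Vera, Priya, Soren in two steps.
Chen reaches everyone (king).
Carmen reaches everyone (king).
Kings: Vera, Priya, Soren, Diego, Alice, Chen, Carmen — 7.

7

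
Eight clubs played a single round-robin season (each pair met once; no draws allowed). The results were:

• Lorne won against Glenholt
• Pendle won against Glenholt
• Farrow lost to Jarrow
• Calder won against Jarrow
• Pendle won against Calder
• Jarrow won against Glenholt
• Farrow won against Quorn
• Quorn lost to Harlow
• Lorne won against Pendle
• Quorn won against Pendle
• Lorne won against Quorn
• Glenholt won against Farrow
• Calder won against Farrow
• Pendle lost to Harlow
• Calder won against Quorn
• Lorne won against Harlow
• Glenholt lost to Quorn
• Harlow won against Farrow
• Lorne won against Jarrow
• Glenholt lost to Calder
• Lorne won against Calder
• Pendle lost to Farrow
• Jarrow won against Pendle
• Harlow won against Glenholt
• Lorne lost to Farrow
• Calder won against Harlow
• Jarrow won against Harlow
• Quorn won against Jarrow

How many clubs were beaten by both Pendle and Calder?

1

Pendle beat: Calder, Glenholt.
Calder beat: Quorn, Jarrow, Glenholt, Farrow, Harlow.
Both beat: Glenholt — 1.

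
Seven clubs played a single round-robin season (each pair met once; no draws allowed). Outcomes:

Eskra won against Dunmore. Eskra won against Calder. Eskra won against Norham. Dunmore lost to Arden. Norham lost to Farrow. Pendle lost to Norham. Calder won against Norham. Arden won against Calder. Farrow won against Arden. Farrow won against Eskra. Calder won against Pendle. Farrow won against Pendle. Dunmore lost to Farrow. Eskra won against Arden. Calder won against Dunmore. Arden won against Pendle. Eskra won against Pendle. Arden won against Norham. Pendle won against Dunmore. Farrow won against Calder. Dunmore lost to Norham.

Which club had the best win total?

Win totals: Farrow 6, Pendle 1, Dunmore 0, Calder 3, Arden 4, Norham 2, Eskra 5.
Farrow leads with 6 wins (next highest: 5).

Farrow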